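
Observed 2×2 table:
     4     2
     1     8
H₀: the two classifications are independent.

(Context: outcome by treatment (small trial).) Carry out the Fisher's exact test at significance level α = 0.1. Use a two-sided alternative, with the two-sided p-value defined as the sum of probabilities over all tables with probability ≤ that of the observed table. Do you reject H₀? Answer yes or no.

Margins: r₁=6, r₂=9, c₁=5, c₂=10, n=15
p_obs = C(6,4)·C(9,1)/C(15,5); sum pmf over tables with pmf ≤ p_obs
p-value (two-sided) = 0.08891
At α=0.1: p < α → reject H₀

reject H₀: yes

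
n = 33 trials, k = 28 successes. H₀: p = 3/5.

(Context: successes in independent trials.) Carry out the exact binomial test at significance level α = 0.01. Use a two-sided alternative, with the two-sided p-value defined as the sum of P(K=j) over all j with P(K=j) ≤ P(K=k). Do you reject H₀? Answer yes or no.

reject H₀: yes

Exact binomial: n=33, k=28, p₀=3/5=0.6000
P(X=j) = C(n,j)·p₀^j·(1−p₀)^(n−j); p = Σ P(X=j) over j with P(X=j) ≤ P(X=28)
p-value (two-sided) = 0.00374
At α=0.01: p < α → reject H₀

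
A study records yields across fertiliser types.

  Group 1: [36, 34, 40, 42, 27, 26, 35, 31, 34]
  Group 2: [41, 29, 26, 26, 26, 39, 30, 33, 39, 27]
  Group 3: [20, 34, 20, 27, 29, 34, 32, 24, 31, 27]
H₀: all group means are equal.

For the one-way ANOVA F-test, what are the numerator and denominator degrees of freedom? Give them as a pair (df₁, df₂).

k = 3 groups, N = 29 total
df = (k−1, N−k) = (3−1, 29−3) = (2, 26)

degrees of freedom = [2, 26]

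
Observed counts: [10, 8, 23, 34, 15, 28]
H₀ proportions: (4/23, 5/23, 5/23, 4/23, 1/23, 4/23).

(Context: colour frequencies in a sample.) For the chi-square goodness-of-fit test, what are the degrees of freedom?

df = k − 1 = 6 − 1 = 5

degrees of freedom = 5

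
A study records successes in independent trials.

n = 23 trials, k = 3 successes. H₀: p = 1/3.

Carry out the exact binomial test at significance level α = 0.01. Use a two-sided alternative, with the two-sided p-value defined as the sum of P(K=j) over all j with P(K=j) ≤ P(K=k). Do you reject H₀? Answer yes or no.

reject H₀: no

Exact binomial: n=23, k=3, p₀=1/3=0.3333
P(X=j) = C(n,j)·p₀^j·(1−p₀)^(n−j); p = Σ P(X=j) over j with P(X=j) ≤ P(X=3)
p-value (two-sided) = 0.04511
At α=0.01: p ≥ α → fail to reject H₀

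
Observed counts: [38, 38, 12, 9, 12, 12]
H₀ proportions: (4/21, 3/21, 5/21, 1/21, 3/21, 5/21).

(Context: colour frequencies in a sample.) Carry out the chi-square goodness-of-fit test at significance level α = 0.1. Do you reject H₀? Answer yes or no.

n = 121; E_i = n·p_i = [23.05, 17.29, 28.81, 5.76, 17.29, 28.81]
χ² = (38−23.05)²/23.05 + (38−17.29)²/17.29 + (12−28.81)²/28.81 + (9−5.76)²/5.76 + (12−17.29)²/17.29 + (12−28.81)²/28.81 = 57.5752
df = 5
p-value (upper-tail) = 0.00000
At α=0.1: p < α → reject H₀

reject H₀: yes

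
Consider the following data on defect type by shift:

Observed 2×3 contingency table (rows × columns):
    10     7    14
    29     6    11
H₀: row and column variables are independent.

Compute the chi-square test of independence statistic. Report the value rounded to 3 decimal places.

test statistic = 7.038

Row totals [31, 46], col totals [39, 13, 25], n=77
χ² = (10−15.70)²/15.70 + (7−5.23)²/5.23 + (14−10.06)²/10.06 + (29−23.30)²/23.30 + (6−7.77)²/7.77 + (11−14.94)²/14.94 = 7.0384
df = 2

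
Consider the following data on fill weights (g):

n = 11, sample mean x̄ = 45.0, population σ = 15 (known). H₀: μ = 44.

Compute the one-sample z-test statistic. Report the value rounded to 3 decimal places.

test statistic = 0.221

SE = σ/√n = 15/√11 = 4.5227
z = (x̄−μ₀)/SE = (45.0−44)/4.5227 = 0.2211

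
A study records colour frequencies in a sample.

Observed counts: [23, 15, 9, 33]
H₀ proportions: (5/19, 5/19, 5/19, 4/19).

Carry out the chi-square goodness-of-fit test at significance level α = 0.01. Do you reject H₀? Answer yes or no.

reject H₀: yes

n = 80; E_i = n·p_i = [21.05, 21.05, 21.05, 16.84]
χ² = (23−21.05)²/21.05 + (15−21.05)²/21.05 + (9−21.05)²/21.05 + (33−16.84)²/16.84 = 24.3219
df = 3
p-value (upper-tail) = 0.00002
At α=0.01: p < α → reject H₀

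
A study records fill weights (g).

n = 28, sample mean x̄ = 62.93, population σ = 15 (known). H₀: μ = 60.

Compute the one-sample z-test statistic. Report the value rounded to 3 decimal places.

SE = σ/√n = 15/√28 = 2.8347
z = (x̄−μ₀)/SE = (62.93−60)/2.8347 = 1.0336

test statistic = 1.034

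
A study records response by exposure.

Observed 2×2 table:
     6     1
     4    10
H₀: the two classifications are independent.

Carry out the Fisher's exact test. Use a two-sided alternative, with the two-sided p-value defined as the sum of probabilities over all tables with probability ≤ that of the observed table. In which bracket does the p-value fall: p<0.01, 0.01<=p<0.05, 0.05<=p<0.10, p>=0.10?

Margins: r₁=7, r₂=14, c₁=10, c₂=11, n=21
p_obs = C(7,6)·C(14,4)/C(21,10); sum pmf over tables with pmf ≤ p_obs
p-value (two-sided) = 0.02374
→ bracket: 0.01<=p<0.05

p-value bracket: 0.01<=p<0.05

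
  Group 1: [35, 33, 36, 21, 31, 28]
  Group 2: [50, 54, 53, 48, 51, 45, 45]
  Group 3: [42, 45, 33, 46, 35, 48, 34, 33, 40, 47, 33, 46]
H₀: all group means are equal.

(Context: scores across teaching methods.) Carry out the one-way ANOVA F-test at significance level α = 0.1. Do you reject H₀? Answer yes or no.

Group means [30.67, 49.43, 40.17], grand mean 40.480
SSB = Σnᵢ(x̄ᵢ−x̄)² = 1139.526; SSW = ΣΣ(x−x̄ᵢ)² = 652.714
MSB = 1139.526/2 = 569.7629; MSW = 652.714/22 = 29.6688
F = MSB/MSW = 19.2041
df = (2, 22)
p-value (upper-tail) = 0.00001
At α=0.1: p < α → reject H₀

reject H₀: yes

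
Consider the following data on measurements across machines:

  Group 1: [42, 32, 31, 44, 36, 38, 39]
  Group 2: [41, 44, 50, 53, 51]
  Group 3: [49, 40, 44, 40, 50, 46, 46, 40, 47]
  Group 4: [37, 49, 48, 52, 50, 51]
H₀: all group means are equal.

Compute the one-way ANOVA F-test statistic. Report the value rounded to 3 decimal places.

test statistic = 6.940

Group means [37.43, 47.80, 44.67, 47.83], grand mean 44.074
SSB = Σnᵢ(x̄ᵢ−x̄)² = 466.504; SSW = ΣΣ(x−x̄ᵢ)² = 515.348
MSB = 466.504/3 = 155.5014; MSW = 515.348/23 = 22.4064
F = MSB/MSW = 6.9400
df = (3, 23)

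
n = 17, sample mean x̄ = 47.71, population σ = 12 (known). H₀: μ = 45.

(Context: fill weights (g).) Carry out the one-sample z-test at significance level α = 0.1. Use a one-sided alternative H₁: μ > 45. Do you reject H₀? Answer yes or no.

reject H₀: no

SE = σ/√n = 12/√17 = 2.9104
z = (x̄−μ₀)/SE = (47.71−45)/2.9104 = 0.9311
p-value (one-sided, H₁ greater) = 0.17589
At α=0.1: p ≥ α → fail to reject H₀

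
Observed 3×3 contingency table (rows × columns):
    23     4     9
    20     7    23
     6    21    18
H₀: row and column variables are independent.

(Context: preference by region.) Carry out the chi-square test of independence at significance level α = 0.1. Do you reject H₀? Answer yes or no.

Row totals [36, 50, 45], col totals [49, 32, 50], n=131
χ² = (23−13.47)²/13.47 + (4−8.79)²/8.79 + (9−13.74)²/13.74 + (20−18.70)²/18.70 + (7−12.21)²/12.21 + (23−19.08)²/19.08 + (6−16.83)²/16.83 + (21−10.99)²/10.99 + (18−17.18)²/17.18 = 30.2403
df = 4
p-value (upper-tail) = 0.00000
At α=0.1: p < α → reject H₀

reject H₀: yes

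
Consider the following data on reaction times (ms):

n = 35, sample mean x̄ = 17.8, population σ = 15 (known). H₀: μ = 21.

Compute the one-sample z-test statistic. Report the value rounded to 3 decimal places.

test statistic = -1.262

SE = σ/√n = 15/√35 = 2.5355
z = (x̄−μ₀)/SE = (17.8−21)/2.5355 = -1.2621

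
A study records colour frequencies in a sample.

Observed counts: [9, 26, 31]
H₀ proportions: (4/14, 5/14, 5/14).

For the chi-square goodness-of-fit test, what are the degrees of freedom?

df = k − 1 = 3 − 1 = 2

degrees of freedom = 2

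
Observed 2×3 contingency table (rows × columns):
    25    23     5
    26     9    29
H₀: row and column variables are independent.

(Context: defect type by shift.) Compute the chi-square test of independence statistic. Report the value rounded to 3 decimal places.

Row totals [53, 64], col totals [51, 32, 34], n=117
χ² = (25−23.10)²/23.10 + (23−14.50)²/14.50 + (5−15.40)²/15.40 + (26−27.90)²/27.90 + (9−17.50)²/17.50 + (29−18.60)²/18.60 = 22.2483
df = 2

test statistic = 22.248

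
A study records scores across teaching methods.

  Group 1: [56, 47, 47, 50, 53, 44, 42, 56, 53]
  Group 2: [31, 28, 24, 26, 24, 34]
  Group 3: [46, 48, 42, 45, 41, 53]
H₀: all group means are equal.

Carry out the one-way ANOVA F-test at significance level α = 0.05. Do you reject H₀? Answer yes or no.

Group means [49.78, 27.83, 45.83], grand mean 42.381
SSB = Σnᵢ(x̄ᵢ−x̄)² = 1833.730; SSW = ΣΣ(x−x̄ᵢ)² = 383.222
MSB = 1833.730/2 = 916.8651; MSW = 383.222/18 = 21.2901
F = MSB/MSW = 43.0653
df = (2, 18)
p-value (upper-tail) = 0.00000
At α=0.05: p < α → reject H₀

reject H₀: yes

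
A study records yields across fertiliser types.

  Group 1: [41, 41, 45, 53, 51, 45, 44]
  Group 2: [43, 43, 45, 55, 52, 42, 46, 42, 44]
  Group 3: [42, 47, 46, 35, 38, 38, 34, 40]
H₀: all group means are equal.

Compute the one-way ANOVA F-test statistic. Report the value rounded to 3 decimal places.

Group means [45.71, 45.78, 40.00], grand mean 43.833
SSB = Σnᵢ(x̄ᵢ−x̄)² = 176.349; SSW = ΣΣ(x−x̄ᵢ)² = 458.984
MSB = 176.349/2 = 88.1746; MSW = 458.984/21 = 21.8564
F = MSB/MSW = 4.0343
df = (2, 21)

test statistic = 4.034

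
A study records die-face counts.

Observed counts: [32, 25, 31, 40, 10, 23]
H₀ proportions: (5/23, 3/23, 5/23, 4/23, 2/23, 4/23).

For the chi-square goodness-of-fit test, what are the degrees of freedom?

df = k − 1 = 6 − 1 = 5

degrees of freedom = 5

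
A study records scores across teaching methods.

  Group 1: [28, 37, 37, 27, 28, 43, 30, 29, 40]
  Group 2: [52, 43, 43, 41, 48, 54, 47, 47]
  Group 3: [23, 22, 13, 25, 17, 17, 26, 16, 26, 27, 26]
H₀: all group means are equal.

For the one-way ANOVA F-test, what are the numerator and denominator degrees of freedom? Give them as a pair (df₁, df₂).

degrees of freedom = [2, 25]

k = 3 groups, N = 28 total
df = (k−1, N−k) = (3−1, 28−3) = (2, 25)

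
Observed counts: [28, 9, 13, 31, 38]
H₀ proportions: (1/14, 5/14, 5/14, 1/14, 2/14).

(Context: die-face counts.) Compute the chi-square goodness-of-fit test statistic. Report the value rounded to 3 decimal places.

test statistic = 177.118

n = 119; E_i = n·p_i = [8.50, 42.50, 42.50, 8.50, 17.00]
χ² = (28−8.50)²/8.50 + (9−42.50)²/42.50 + (13−42.50)²/42.50 + (31−8.50)²/8.50 + (38−17.00)²/17.00 = 177.1176
df = 4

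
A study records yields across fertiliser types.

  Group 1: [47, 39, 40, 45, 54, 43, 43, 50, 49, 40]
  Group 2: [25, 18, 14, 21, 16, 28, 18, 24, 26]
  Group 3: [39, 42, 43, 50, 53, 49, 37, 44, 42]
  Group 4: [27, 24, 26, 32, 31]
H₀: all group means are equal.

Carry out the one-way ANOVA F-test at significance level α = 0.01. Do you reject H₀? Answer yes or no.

Group means [45.00, 21.11, 44.33, 28.00], grand mean 35.727
SSB = Σnᵢ(x̄ᵢ−x̄)² = 3747.657; SSW = ΣΣ(x−x̄ᵢ)² = 680.889
MSB = 3747.657/3 = 1249.2189; MSW = 680.889/29 = 23.4789
F = MSB/MSW = 53.2060
df = (3, 29)
p-value (upper-tail) = 0.00000
At α=0.01: p < α → reject H₀

reject H₀: yes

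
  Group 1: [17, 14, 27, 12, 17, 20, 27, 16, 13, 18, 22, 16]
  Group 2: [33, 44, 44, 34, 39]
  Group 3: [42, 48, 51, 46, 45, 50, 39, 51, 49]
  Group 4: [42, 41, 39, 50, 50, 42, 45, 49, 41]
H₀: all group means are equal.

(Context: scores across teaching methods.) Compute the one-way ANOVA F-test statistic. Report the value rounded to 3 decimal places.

Group means [18.25, 38.80, 46.78, 44.33], grand mean 35.229
SSB = Σnᵢ(x̄ᵢ−x̄)² = 5469.566; SSW = ΣΣ(x−x̄ᵢ)² = 666.606
MSB = 5469.566/3 = 1823.1886; MSW = 666.606/31 = 21.5034
F = MSB/MSW = 84.7860
df = (3, 31)

test statistic = 84.786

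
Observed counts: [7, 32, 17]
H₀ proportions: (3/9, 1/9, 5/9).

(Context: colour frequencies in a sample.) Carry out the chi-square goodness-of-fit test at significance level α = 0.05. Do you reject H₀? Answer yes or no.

n = 56; E_i = n·p_i = [18.67, 6.22, 31.11]
χ² = (7−18.67)²/18.67 + (32−6.22)²/6.22 + (17−31.11)²/31.11 = 120.4857
df = 2
p-value (upper-tail) = 0.00000
At α=0.05: p < α → reject H₀

reject H₀: yes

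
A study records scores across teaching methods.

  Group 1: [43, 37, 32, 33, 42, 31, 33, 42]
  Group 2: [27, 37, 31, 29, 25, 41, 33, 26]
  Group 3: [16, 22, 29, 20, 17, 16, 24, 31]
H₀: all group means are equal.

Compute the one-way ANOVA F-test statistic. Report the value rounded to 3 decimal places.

Group means [36.62, 31.12, 21.88], grand mean 29.875
SSB = Σnᵢ(x̄ᵢ−x̄)² = 889.000; SSW = ΣΣ(x−x̄ᵢ)² = 633.625
MSB = 889.000/2 = 444.5000; MSW = 633.625/21 = 30.1726
F = MSB/MSW = 14.7319
df = (2, 21)

test statistic = 14.732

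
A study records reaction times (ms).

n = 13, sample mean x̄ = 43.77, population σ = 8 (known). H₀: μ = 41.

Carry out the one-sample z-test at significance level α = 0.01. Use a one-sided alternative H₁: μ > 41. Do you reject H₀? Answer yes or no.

SE = σ/√n = 8/√13 = 2.2188
z = (x̄−μ₀)/SE = (43.77−41)/2.2188 = 1.2484
p-value (one-sided, H₁ greater) = 0.10594
At α=0.01: p ≥ α → fail to reject H₀

reject H₀: no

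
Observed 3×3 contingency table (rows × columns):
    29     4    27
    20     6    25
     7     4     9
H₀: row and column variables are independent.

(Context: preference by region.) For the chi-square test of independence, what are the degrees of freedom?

df = (r−1)(c−1) = (3−1)·(3−1) = 4

degrees of freedom = 4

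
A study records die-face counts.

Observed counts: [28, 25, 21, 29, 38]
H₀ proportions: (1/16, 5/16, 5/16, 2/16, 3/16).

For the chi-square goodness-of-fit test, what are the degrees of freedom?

df = k − 1 = 5 − 1 = 4

degrees of freedom = 4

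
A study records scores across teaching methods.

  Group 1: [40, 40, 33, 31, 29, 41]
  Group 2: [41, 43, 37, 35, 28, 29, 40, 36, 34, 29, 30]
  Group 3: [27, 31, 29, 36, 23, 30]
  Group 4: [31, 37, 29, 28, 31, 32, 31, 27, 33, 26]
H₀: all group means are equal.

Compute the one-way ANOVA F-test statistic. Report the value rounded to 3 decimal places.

test statistic = 3.445

Group means [35.67, 34.73, 29.33, 30.50], grand mean 32.636
SSB = Σnᵢ(x̄ᵢ−x̄)² = 214.288; SSW = ΣΣ(x−x̄ᵢ)² = 601.348
MSB = 214.288/3 = 71.4293; MSW = 601.348/29 = 20.7362
F = MSB/MSW = 3.4447
df = (3, 29)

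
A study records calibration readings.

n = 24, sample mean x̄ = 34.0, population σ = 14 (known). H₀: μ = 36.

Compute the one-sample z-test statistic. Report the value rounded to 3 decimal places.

SE = σ/√n = 14/√24 = 2.8577
z = (x̄−μ₀)/SE = (34.0−36)/2.8577 = -0.6999

test statistic = -0.700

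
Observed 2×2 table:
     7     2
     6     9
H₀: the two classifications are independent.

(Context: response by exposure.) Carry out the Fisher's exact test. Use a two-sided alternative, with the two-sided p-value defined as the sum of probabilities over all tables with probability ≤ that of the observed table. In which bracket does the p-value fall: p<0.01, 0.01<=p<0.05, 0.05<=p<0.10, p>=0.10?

Margins: r₁=9, r₂=15, c₁=13, c₂=11, n=24
p_obs = C(9,7)·C(15,6)/C(24,13); sum pmf over tables with pmf ≤ p_obs
p-value (two-sided) = 0.10493
→ bracket: p>=0.10

p-value bracket: p>=0.10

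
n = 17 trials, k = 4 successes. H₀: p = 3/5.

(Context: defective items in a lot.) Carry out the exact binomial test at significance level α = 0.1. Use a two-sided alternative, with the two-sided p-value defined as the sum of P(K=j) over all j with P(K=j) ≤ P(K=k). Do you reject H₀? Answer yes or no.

reject H₀: yes

Exact binomial: n=17, k=4, p₀=3/5=0.6000
P(X=j) = C(n,j)·p₀^j·(1−p₀)^(n−j); p = Σ P(X=j) over j with P(X=j) ≤ P(X=4)
p-value (two-sided) = 0.00461
At α=0.1: p < α → reject H₀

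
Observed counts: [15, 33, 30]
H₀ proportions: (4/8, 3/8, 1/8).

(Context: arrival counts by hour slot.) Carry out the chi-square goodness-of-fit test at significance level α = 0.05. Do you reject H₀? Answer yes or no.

n = 78; E_i = n·p_i = [39.00, 29.25, 9.75]
χ² = (15−39.00)²/39.00 + (33−29.25)²/29.25 + (30−9.75)²/9.75 = 57.3077
df = 2
p-value (upper-tail) = 0.00000
At α=0.05: p < α → reject H₀

reject H₀: yes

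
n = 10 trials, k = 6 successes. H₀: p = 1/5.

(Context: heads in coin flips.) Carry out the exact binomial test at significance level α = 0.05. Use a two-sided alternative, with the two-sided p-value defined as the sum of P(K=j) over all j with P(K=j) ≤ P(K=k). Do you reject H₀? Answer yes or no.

Exact binomial: n=10, k=6, p₀=1/5=0.2000
P(X=j) = C(n,j)·p₀^j·(1−p₀)^(n−j); p = Σ P(X=j) over j with P(X=j) ≤ P(X=6)
p-value (two-sided) = 0.00637
At α=0.05: p < α → reject H₀

reject H₀: yes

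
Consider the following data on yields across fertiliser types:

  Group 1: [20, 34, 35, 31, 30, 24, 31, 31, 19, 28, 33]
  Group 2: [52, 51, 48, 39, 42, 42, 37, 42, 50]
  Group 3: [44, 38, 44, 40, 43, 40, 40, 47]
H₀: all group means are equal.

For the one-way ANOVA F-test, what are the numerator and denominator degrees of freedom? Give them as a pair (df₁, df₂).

degrees of freedom = [2, 25]

k = 3 groups, N = 28 total
df = (k−1, N−k) = (3−1, 28−3) = (2, 25)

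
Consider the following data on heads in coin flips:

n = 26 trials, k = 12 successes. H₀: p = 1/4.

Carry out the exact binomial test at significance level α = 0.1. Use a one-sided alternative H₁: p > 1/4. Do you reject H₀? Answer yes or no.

Exact binomial: n=26, k=12, p₀=1/4=0.2500
P(X≥12) from Σ C(n,i)·p₀^i·(1−p₀)^(n−i)
p-value (one-sided, H₁ greater) = 0.01547
At α=0.1: p < α → reject H₀

reject H₀: yes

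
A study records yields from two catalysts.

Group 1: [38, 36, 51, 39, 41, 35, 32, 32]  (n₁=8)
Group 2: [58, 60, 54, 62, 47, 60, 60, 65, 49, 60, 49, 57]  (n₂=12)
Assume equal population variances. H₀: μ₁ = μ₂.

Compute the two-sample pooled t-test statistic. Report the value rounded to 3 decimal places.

x̄₁=38.000, s₁=6.141, n₁=8
x̄₂=56.750, s₂=5.739, n₂=12
s_p² = [7·6.141² + 11·5.739²]/18 = 34.7917
SE = √(s_p²·(1/8+1/12)) = 2.6923
t = (38.000−56.750)/2.6923 = -6.9644
df = 18

test statistic = -6.964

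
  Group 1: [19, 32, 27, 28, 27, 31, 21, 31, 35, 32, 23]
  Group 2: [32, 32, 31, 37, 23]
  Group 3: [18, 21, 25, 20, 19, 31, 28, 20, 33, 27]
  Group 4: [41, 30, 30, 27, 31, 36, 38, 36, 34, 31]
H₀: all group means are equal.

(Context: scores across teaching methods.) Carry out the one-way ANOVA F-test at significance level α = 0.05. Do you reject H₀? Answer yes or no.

reject H₀: yes

Group means [27.82, 31.00, 24.20, 33.40], grand mean 28.806
SSB = Σnᵢ(x̄ᵢ−x̄)² = 458.003; SSW = ΣΣ(x−x̄ᵢ)² = 783.636
MSB = 458.003/3 = 152.6675; MSW = 783.636/32 = 24.4886
F = MSB/MSW = 6.2342
df = (3, 32)
p-value (upper-tail) = 0.00186
At α=0.05: p < α → reject H₀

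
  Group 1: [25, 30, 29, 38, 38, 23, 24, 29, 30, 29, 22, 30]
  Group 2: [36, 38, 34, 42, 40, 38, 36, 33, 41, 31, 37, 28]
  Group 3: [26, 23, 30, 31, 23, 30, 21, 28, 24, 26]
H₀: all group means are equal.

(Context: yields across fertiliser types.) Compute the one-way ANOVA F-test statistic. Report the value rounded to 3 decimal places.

test statistic = 15.846

Group means [28.92, 36.17, 26.20], grand mean 30.676
SSB = Σnᵢ(x̄ᵢ−x̄)² = 599.258; SSW = ΣΣ(x−x̄ᵢ)² = 586.183
MSB = 599.258/2 = 299.6289; MSW = 586.183/31 = 18.9091
F = MSB/MSW = 15.8457
df = (2, 31)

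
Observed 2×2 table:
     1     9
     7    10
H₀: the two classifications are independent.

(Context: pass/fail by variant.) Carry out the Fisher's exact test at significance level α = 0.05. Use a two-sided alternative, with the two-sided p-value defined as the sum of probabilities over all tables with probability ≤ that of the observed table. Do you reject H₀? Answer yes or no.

Margins: r₁=10, r₂=17, c₁=8, c₂=19, n=27
p_obs = C(10,1)·C(17,7)/C(27,8); sum pmf over tables with pmf ≤ p_obs
p-value (two-sided) = 0.18954
At α=0.05: p ≥ α → fail to reject H₀

reject H₀: no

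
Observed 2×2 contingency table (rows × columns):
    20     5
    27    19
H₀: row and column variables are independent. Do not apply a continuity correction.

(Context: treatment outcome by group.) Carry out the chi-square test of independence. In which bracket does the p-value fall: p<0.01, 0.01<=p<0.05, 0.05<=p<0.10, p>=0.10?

Row totals [25, 46], col totals [47, 24], n=71
χ² = (20−16.55)²/16.55 + (5−8.45)²/8.45 + (27−30.45)²/30.45 + (19−15.55)²/15.55 = 3.2854
df = 1
p-value (upper-tail) = 0.06990
→ bracket: 0.05<=p<0.10

p-value bracket: 0.05<=p<0.10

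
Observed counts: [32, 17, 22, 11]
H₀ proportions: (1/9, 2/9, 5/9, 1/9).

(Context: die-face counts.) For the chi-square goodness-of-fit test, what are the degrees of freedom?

df = k − 1 = 4 − 1 = 3

degrees of freedom = 3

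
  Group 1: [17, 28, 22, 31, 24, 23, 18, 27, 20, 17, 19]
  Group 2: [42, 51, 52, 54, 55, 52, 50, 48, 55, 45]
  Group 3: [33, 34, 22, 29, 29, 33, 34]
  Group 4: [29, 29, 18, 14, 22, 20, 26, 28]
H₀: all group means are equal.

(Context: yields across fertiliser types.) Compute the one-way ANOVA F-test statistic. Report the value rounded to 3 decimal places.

Group means [22.36, 50.40, 30.57, 23.25], grand mean 31.944
SSB = Σnᵢ(x̄ᵢ−x̄)² = 5033.729; SSW = ΣΣ(x−x̄ᵢ)² = 726.160
MSB = 5033.729/3 = 1677.9097; MSW = 726.160/32 = 22.6925
F = MSB/MSW = 73.9412
df = (3, 32)

test statistic = 73.941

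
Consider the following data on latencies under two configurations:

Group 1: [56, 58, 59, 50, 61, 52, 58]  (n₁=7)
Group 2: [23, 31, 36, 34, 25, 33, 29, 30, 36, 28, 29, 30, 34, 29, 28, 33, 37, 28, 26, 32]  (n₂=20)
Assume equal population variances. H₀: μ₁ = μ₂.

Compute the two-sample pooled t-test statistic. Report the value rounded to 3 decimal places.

test statistic = 15.267

x̄₁=56.286, s₁=3.946, n₁=7
x̄₂=30.550, s₂=3.804, n₂=20
s_p² = [6·3.946² + 19·3.804²]/25 = 14.7351
SE = √(s_p²·(1/7+1/20)) = 1.6858
t = (56.286−30.550)/1.6858 = 15.2666
df = 25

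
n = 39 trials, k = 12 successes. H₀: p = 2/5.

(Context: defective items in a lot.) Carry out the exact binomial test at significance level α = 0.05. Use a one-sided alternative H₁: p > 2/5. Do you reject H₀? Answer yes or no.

Exact binomial: n=39, k=12, p₀=2/5=0.4000
P(X≥12) from Σ C(n,i)·p₀^i·(1−p₀)^(n−i)
p-value (one-sided, H₁ greater) = 0.91178
At α=0.05: p ≥ α → fail to reject H₀

reject H₀: no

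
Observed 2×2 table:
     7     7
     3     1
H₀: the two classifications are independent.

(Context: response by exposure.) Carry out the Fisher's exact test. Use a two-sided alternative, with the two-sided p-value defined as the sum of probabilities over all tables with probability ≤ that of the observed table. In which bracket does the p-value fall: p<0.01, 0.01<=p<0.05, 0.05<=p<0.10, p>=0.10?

Margins: r₁=14, r₂=4, c₁=10, c₂=8, n=18
p_obs = C(14,7)·C(4,3)/C(18,10); sum pmf over tables with pmf ≤ p_obs
p-value (two-sided) = 0.58824
→ bracket: p>=0.10

p-value bracket: p>=0.10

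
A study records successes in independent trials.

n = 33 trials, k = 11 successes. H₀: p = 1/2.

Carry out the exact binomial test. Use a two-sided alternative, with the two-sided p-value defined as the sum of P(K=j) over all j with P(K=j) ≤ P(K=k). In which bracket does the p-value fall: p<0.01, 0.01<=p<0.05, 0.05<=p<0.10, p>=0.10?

Exact binomial: n=33, k=11, p₀=1/2=0.5000
P(X=j) = C(n,j)·p₀^j·(1−p₀)^(n−j); p = Σ P(X=j) over j with P(X=j) ≤ P(X=11)
p-value (two-sided) = 0.08014
→ bracket: 0.05<=p<0.10

p-value bracket: 0.05<=p<0.10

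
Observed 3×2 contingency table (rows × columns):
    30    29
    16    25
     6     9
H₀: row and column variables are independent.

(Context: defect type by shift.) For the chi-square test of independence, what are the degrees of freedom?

degrees of freedom = 2

df = (r−1)(c−1) = (3−1)·(2−1) = 2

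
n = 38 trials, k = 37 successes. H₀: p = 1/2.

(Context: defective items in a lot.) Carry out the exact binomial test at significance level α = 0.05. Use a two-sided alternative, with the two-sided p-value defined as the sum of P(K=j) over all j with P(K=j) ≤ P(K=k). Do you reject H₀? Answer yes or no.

reject H₀: yes

Exact binomial: n=38, k=37, p₀=1/2=0.5000
P(X=j) = C(n,j)·p₀^j·(1−p₀)^(n−j); p = Σ P(X=j) over j with P(X=j) ≤ P(X=37)
p-value (two-sided) = 0.00000
At α=0.05: p < α → reject H₀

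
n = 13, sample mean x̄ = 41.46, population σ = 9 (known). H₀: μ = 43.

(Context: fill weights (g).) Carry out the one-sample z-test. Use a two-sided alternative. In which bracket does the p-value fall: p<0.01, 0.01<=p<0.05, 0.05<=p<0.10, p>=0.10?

p-value bracket: p>=0.10

SE = σ/√n = 9/√13 = 2.4962
z = (x̄−μ₀)/SE = (41.46−43)/2.4962 = -0.6169
p-value (two-sided) = 0.53727
→ bracket: p>=0.10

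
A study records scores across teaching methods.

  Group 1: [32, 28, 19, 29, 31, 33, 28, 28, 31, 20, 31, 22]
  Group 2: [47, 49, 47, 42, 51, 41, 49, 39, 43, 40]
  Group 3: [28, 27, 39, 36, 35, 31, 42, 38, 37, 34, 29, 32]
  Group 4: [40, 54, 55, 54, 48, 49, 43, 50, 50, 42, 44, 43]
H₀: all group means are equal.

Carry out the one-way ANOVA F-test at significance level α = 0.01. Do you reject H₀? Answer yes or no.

Group means [27.67, 44.80, 34.00, 47.67], grand mean 38.261
SSB = Σnᵢ(x̄ᵢ−x̄)² = 3053.936; SSW = ΣΣ(x−x̄ᵢ)² = 950.933
MSB = 3053.936/3 = 1017.9787; MSW = 950.933/42 = 22.6413
F = MSB/MSW = 44.9612
df = (3, 42)
p-value (upper-tail) = 0.00000
At α=0.01: p < α → reject H₀

reject H₀: yes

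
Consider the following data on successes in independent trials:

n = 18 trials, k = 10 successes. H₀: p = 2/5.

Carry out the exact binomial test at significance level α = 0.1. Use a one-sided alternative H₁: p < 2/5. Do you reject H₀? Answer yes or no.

reject H₀: no

Exact binomial: n=18, k=10, p₀=2/5=0.4000
P(X≤10) from Σ C(n,i)·p₀^i·(1−p₀)^(n−i)
p-value (one-sided, H₁ less) = 0.94235
At α=0.1: p ≥ α → fail to reject H₀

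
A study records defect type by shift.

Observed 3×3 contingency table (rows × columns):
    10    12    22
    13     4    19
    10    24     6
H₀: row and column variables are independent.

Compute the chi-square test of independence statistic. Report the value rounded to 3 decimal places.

Row totals [44, 36, 40], col totals [33, 40, 47], n=120
χ² = (10−12.10)²/12.10 + (12−14.67)²/14.67 + (22−17.23)²/17.23 + (13−9.90)²/9.90 + (4−12.00)²/12.00 + (19−14.10)²/14.10 + (10−11.00)²/11.00 + (24−13.33)²/13.33 + (6−15.67)²/15.67 = 24.7634
df = 4

test statistic = 24.763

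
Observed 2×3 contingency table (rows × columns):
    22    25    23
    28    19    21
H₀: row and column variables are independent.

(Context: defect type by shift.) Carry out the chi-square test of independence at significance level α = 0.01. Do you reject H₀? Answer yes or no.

Row totals [70, 68], col totals [50, 44, 44], n=138
χ² = (22−25.36)²/25.36 + (25−22.32)²/22.32 + (23−22.32)²/22.32 + (28−24.64)²/24.64 + (19−21.68)²/21.68 + (21−21.68)²/21.68 = 1.6004
df = 2
p-value (upper-tail) = 0.44923
At α=0.01: p ≥ α → fail to reject H₀

reject H₀: no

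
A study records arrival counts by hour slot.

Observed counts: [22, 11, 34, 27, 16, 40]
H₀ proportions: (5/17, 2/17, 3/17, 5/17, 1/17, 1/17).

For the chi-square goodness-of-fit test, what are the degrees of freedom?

degrees of freedom = 5

df = k − 1 = 6 − 1 = 5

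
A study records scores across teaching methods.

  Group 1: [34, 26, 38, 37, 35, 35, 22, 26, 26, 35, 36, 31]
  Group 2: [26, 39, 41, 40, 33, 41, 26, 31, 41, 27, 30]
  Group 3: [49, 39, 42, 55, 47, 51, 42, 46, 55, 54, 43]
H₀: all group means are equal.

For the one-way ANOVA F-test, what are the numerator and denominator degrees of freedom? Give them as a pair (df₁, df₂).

degrees of freedom = [2, 31]

k = 3 groups, N = 34 total
df = (k−1, N−k) = (3−1, 34−3) = (2, 31)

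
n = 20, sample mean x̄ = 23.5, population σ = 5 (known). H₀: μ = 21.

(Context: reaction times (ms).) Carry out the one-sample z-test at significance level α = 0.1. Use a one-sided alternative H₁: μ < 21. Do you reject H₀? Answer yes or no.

reject H₀: no

SE = σ/√n = 5/√20 = 1.1180
z = (x̄−μ₀)/SE = (23.5−21)/1.1180 = 2.2361
p-value (one-sided, H₁ less) = 0.98733
At α=0.1: p ≥ α → fail to reject H₀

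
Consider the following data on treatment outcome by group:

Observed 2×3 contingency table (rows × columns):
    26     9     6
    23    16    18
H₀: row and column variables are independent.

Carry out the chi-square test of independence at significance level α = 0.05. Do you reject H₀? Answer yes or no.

Row totals [41, 57], col totals [49, 25, 24], n=98
χ² = (26−20.50)²/20.50 + (9−10.46)²/10.46 + (6−10.04)²/10.04 + (23−28.50)²/28.50 + (16−14.54)²/14.54 + (18−13.96)²/13.96 = 5.6829
df = 2
p-value (upper-tail) = 0.05834
At α=0.05: p ≥ α → fail to reject H₀

reject H₀: no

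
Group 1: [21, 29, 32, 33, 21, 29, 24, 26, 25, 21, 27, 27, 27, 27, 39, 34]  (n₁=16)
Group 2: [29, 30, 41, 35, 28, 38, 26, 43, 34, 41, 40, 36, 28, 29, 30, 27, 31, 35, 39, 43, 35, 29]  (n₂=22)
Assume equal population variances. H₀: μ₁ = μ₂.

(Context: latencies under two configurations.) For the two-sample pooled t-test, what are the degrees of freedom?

df = n₁ + n₂ − 2 = 16 + 22 − 2 = 36

degrees of freedom = 36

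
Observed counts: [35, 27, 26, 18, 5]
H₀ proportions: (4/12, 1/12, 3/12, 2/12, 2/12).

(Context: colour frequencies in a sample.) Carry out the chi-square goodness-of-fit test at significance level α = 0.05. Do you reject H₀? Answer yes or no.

n = 111; E_i = n·p_i = [37.00, 9.25, 27.75, 18.50, 18.50]
χ² = (35−37.00)²/37.00 + (27−9.25)²/9.25 + (26−27.75)²/27.75 + (18−18.50)²/18.50 + (5−18.50)²/18.50 = 44.1441
df = 4
p-value (upper-tail) = 0.00000
At α=0.05: p < α → reject H₀

reject H₀: yes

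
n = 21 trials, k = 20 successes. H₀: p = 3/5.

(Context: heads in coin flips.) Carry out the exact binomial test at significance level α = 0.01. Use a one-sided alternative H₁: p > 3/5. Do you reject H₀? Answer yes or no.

Exact binomial: n=21, k=20, p₀=3/5=0.6000
P(X≥20) from Σ C(n,i)·p₀^i·(1−p₀)^(n−i)
p-value (one-sided, H₁ greater) = 0.00033
At α=0.01: p < α → reject H₀

reject H₀: yes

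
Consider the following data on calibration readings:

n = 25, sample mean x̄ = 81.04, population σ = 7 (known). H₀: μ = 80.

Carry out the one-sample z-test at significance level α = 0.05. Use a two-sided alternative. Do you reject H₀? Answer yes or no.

SE = σ/√n = 7/√25 = 1.4000
z = (x̄−μ₀)/SE = (81.04−80)/1.4000 = 0.7429
p-value (two-sided) = 0.45757
At α=0.05: p ≥ α → fail to reject H₀

reject H₀: no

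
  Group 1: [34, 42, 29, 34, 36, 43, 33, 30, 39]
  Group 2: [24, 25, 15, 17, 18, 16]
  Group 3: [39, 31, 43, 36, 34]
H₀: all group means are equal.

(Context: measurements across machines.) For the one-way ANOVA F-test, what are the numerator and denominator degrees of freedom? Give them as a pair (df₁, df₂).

degrees of freedom = [2, 17]

k = 3 groups, N = 20 total
df = (k−1, N−k) = (3−1, 20−3) = (2, 17)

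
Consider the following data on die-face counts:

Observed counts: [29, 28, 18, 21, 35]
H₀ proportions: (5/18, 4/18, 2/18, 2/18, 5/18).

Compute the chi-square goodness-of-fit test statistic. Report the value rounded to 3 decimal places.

n = 131; E_i = n·p_i = [36.39, 29.11, 14.56, 14.56, 36.39]
χ² = (29−36.39)²/36.39 + (28−29.11)²/29.11 + (18−14.56)²/14.56 + (21−14.56)²/14.56 + (35−36.39)²/36.39 = 5.2641
df = 4

test statistic = 5.264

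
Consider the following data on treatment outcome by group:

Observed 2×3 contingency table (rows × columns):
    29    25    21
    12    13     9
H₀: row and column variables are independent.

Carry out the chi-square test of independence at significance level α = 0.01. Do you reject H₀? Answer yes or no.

reject H₀: no

Row totals [75, 34], col totals [41, 38, 30], n=109
χ² = (29−28.21)²/28.21 + (25−26.15)²/26.15 + (21−20.64)²/20.64 + (12−12.79)²/12.79 + (13−11.85)²/11.85 + (9−9.36)²/9.36 = 0.2519
df = 2
p-value (upper-tail) = 0.88167
At α=0.01: p ≥ α → fail to reject H₀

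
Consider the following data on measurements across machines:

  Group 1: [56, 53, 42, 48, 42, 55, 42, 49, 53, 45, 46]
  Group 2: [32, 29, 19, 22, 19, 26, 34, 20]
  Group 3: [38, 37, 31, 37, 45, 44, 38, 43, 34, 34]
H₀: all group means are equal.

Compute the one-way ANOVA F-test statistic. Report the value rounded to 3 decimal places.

Group means [48.27, 25.12, 38.10], grand mean 38.379
SSB = Σnᵢ(x̄ᵢ−x̄)² = 2482.871; SSW = ΣΣ(x−x̄ᵢ)² = 729.957
MSB = 2482.871/2 = 1241.4354; MSW = 729.957/26 = 28.0753
F = MSB/MSW = 44.2181
df = (2, 26)

test statistic = 44.218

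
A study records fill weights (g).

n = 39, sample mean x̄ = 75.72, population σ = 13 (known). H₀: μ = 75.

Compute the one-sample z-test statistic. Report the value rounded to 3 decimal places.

test statistic = 0.346

SE = σ/√n = 13/√39 = 2.0817
z = (x̄−μ₀)/SE = (75.72−75)/2.0817 = 0.3459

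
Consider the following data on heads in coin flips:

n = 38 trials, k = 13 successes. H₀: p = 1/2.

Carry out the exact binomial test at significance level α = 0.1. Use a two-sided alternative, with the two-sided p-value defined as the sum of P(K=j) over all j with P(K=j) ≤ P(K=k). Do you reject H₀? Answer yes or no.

reject H₀: yes

Exact binomial: n=38, k=13, p₀=1/2=0.5000
P(X=j) = C(n,j)·p₀^j·(1−p₀)^(n−j); p = Σ P(X=j) over j with P(X=j) ≤ P(X=13)
p-value (two-sided) = 0.07295
At α=0.1: p < α → reject H₀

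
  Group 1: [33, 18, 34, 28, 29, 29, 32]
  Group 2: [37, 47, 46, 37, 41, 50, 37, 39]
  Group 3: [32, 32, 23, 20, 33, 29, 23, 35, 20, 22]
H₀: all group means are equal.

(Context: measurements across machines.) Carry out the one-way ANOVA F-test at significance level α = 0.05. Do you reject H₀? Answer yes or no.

Group means [29.00, 41.75, 26.90], grand mean 32.240
SSB = Σnᵢ(x̄ᵢ−x̄)² = 1082.160; SSW = ΣΣ(x−x̄ᵢ)² = 670.400
MSB = 1082.160/2 = 541.0800; MSW = 670.400/22 = 30.4727
F = MSB/MSW = 17.7562
df = (2, 22)
p-value (upper-tail) = 0.00003
At α=0.05: p < α → reject H₀

reject H₀: yes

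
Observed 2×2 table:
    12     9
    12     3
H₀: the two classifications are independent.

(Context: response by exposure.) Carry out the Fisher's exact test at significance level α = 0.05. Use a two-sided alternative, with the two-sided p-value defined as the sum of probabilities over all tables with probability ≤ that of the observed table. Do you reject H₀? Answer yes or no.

reject H₀: no

Margins: r₁=21, r₂=15, c₁=24, c₂=12, n=36
p_obs = C(21,12)·C(15,12)/C(36,24); sum pmf over tables with pmf ≤ p_obs
p-value (two-sided) = 0.28213
At α=0.05: p ≥ α → fail to reject H₀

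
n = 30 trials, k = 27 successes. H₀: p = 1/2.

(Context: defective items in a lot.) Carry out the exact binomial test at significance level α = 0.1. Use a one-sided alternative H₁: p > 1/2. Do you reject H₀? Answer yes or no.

reject H₀: yes

Exact binomial: n=30, k=27, p₀=1/2=0.5000
P(X≥27) from Σ C(n,i)·p₀^i·(1−p₀)^(n−i)
p-value (one-sided, H₁ greater) = 0.00000
At α=0.1: p < α → reject H₀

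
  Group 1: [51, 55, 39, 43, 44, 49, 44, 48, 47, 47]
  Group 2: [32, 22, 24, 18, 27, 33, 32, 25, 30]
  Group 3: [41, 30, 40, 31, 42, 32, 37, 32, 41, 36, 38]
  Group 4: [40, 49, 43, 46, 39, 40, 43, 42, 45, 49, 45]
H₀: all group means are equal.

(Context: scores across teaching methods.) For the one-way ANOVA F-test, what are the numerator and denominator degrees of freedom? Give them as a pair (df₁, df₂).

degrees of freedom = [3, 37]

k = 4 groups, N = 41 total
df = (k−1, N−k) = (4−1, 41−4) = (3, 37)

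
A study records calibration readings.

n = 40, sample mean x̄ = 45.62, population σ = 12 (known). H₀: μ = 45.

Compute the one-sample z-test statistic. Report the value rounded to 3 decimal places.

test statistic = 0.327

SE = σ/√n = 12/√40 = 1.8974
z = (x̄−μ₀)/SE = (45.62−45)/1.8974 = 0.3268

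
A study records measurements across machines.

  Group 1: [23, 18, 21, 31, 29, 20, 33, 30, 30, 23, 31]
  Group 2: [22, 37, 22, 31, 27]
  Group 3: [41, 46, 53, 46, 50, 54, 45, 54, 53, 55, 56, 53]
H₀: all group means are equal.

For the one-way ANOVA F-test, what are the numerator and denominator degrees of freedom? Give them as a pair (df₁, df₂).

degrees of freedom = [2, 25]

k = 3 groups, N = 28 total
df = (k−1, N−k) = (3−1, 28−3) = (2, 25)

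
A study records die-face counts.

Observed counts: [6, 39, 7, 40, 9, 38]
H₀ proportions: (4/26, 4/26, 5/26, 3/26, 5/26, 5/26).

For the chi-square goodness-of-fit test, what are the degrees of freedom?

degrees of freedom = 5

df = k − 1 = 6 − 1 = 5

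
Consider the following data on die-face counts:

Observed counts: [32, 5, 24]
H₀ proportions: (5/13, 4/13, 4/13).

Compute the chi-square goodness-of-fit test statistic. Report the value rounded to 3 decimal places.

test statistic = 14.666

n = 61; E_i = n·p_i = [23.46, 18.77, 18.77]
χ² = (32−23.46)²/23.46 + (5−18.77)²/18.77 + (24−18.77)²/18.77 = 14.6664
df = 2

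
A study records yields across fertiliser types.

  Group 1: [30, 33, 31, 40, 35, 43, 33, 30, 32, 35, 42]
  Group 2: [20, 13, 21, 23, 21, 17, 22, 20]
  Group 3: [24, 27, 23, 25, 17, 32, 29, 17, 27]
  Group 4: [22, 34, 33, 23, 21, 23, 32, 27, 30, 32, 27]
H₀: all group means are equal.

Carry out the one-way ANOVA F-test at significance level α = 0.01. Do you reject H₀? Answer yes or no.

reject H₀: yes

Group means [34.91, 19.62, 24.56, 27.64], grand mean 27.333
SSB = Σnᵢ(x̄ᵢ−x̄)² = 1177.115; SSW = ΣΣ(x−x̄ᵢ)² = 729.552
MSB = 1177.115/3 = 392.3716; MSW = 729.552/35 = 20.8443
F = MSB/MSW = 18.8239
df = (3, 35)
p-value (upper-tail) = 0.00000
At α=0.01: p < α → reject H₀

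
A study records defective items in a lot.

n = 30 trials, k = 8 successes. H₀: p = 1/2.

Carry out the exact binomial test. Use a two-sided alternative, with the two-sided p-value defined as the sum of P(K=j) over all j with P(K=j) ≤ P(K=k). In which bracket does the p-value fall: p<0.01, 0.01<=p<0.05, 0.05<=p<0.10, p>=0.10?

Exact binomial: n=30, k=8, p₀=1/2=0.5000
P(X=j) = C(n,j)·p₀^j·(1−p₀)^(n−j); p = Σ P(X=j) over j with P(X=j) ≤ P(X=8)
p-value (two-sided) = 0.01612
→ bracket: 0.01<=p<0.05

p-value bracket: 0.01<=p<0.05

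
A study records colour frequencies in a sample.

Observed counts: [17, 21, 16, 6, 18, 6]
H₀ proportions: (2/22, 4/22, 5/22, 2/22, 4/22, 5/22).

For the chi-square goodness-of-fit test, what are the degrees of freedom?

df = k − 1 = 6 − 1 = 5

degrees of freedom = 5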